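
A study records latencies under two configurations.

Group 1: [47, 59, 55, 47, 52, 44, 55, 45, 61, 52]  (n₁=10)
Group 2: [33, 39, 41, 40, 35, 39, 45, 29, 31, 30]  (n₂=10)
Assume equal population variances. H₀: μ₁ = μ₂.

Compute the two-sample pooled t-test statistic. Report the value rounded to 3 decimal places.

x̄₁=51.700, s₁=5.870, n₁=10
x̄₂=36.200, s₂=5.371, n₂=10
s_p² = [9·5.870² + 9·5.371²]/18 = 31.6500
SE = √(s_p²·(1/10+1/10)) = 2.5159
t = (51.700−36.200)/2.5159 = 6.1607
df = 18

test statistic = 6.161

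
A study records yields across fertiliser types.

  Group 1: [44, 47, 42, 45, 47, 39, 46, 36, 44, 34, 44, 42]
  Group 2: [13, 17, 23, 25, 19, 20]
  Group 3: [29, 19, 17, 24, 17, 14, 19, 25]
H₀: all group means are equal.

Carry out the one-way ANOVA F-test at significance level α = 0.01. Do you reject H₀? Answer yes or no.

Group means [42.50, 19.50, 20.50], grand mean 30.423
SSB = Σnᵢ(x̄ᵢ−x̄)² = 3253.846; SSW = ΣΣ(x−x̄ᵢ)² = 460.500
MSB = 3253.846/2 = 1626.9231; MSW = 460.500/23 = 20.0217
F = MSB/MSW = 81.2578
df = (2, 23)
p-value (upper-tail) = 0.00000
At α=0.01: p < α → reject H₀

reject H₀: yes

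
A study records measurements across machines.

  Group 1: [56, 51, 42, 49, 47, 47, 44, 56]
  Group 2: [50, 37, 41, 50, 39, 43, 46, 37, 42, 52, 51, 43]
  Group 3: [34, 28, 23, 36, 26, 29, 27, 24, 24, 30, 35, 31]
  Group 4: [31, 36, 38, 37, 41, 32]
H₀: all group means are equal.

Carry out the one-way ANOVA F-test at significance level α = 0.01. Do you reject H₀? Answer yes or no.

reject H₀: yes

Group means [49.00, 44.25, 28.92, 35.83], grand mean 39.079
SSB = Σnᵢ(x̄ᵢ−x̄)² = 2410.763; SSW = ΣΣ(x−x̄ᵢ)² = 796.000
MSB = 2410.763/3 = 803.5877; MSW = 796.000/34 = 23.4118
F = MSB/MSW = 34.3241
df = (3, 34)
p-value (upper-tail) = 0.00000
At α=0.01: p < α → reject H₀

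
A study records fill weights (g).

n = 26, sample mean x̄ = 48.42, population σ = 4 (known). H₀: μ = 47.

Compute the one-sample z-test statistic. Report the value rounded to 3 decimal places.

test statistic = 1.810

SE = σ/√n = 4/√26 = 0.7845
z = (x̄−μ₀)/SE = (48.42−47)/0.7845 = 1.8102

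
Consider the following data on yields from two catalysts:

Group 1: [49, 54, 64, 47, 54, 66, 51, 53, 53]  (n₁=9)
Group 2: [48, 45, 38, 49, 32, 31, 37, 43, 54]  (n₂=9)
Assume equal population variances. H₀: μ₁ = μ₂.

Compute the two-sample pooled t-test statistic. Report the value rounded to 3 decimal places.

test statistic = 3.737

x̄₁=54.556, s₁=6.386, n₁=9
x̄₂=41.889, s₂=7.913, n₂=9
s_p² = [8·6.386² + 8·7.913²]/16 = 51.6944
SE = √(s_p²·(1/9+1/9)) = 3.3893
t = (54.556−41.889)/3.3893 = 3.7372
df = 16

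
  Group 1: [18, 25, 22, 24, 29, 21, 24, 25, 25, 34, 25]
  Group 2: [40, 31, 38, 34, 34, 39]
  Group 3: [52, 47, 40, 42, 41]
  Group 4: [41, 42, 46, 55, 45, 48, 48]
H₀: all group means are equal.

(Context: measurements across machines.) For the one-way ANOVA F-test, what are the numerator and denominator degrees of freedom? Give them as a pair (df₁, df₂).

degrees of freedom = [3, 25]

k = 4 groups, N = 29 total
df = (k−1, N−k) = (4−1, 29−4) = (3, 25)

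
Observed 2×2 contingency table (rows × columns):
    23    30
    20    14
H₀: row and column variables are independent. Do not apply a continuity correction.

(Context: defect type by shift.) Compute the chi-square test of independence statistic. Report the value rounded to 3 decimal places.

test statistic = 1.972

Row totals [53, 34], col totals [43, 44], n=87
χ² = (23−26.20)²/26.20 + (30−26.80)²/26.80 + (20−16.80)²/16.80 + (14−17.20)²/17.20 = 1.9721
df = 1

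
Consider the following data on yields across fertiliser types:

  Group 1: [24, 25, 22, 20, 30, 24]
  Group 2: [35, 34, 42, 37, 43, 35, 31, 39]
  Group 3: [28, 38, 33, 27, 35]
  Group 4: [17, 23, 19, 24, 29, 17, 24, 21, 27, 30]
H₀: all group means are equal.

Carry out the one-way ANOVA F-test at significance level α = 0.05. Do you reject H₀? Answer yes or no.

Group means [24.17, 37.00, 32.20, 23.10], grand mean 28.724
SSB = Σnᵢ(x̄ᵢ−x̄)² = 1049.260; SSW = ΣΣ(x−x̄ᵢ)² = 456.533
MSB = 1049.260/3 = 349.7533; MSW = 456.533/25 = 18.2613
F = MSB/MSW = 19.1527
df = (3, 25)
p-value (upper-tail) = 0.00000
At α=0.05: p < α → reject H₀

reject H₀: yes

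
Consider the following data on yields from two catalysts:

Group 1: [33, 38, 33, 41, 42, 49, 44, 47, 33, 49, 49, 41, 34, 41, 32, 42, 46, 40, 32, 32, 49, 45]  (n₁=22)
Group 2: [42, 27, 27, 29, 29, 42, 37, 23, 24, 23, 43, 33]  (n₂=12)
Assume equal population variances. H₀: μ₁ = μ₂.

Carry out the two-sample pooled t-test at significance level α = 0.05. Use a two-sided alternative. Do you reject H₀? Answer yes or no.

x̄₁=40.545, s₁=6.300, n₁=22
x̄₂=31.583, s₂=7.621, n₂=12
s_p² = [21·6.300² + 11·7.621²]/32 = 46.0116
SE = √(s_p²·(1/22+1/12)) = 2.4343
t = (40.545−31.583)/2.4343 = 3.6816
df = 32
p-value (two-sided) = 0.00085
At α=0.05: p < α → reject H₀

reject H₀: yes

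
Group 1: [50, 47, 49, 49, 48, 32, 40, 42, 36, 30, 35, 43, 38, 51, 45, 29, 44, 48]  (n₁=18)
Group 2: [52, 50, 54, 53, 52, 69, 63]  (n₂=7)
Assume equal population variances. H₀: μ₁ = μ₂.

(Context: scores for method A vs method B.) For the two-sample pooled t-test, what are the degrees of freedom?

degrees of freedom = 23

df = n₁ + n₂ − 2 = 18 + 7 − 2 = 23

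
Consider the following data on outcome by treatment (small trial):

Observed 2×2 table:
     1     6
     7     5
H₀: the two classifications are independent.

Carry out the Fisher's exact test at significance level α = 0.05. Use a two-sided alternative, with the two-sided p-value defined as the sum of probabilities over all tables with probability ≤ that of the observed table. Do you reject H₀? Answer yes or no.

Margins: r₁=7, r₂=12, c₁=8, c₂=11, n=19
p_obs = C(7,1)·C(12,7)/C(19,8); sum pmf over tables with pmf ≤ p_obs
p-value (two-sided) = 0.14730
At α=0.05: p ≥ α → fail to reject H₀

reject H₀: no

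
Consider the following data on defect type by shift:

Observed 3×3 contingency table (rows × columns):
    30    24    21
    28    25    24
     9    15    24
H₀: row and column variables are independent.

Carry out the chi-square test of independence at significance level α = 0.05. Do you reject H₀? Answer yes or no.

reject H₀: no

Row totals [75, 77, 48], col totals [67, 64, 69], n=200
χ² = (30−25.12)²/25.12 + (24−24.00)²/24.00 + (21−25.88)²/25.88 + (28−25.80)²/25.80 + (25−24.64)²/24.64 + (24−26.57)²/26.57 + (9−16.08)²/16.08 + (15−15.36)²/15.36 + (24−16.56)²/16.56 = 8.7741
df = 4
p-value (upper-tail) = 0.06700
At α=0.05: p ≥ α → fail to reject H₀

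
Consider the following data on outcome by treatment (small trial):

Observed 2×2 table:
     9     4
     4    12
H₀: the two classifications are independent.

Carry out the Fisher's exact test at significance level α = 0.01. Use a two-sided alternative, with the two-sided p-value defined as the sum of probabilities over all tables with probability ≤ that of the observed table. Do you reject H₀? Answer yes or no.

Margins: r₁=13, r₂=16, c₁=13, c₂=16, n=29
p_obs = C(13,9)·C(16,4)/C(29,13); sum pmf over tables with pmf ≤ p_obs
p-value (two-sided) = 0.02705
At α=0.01: p ≥ α → fail to reject H₀

reject H₀: no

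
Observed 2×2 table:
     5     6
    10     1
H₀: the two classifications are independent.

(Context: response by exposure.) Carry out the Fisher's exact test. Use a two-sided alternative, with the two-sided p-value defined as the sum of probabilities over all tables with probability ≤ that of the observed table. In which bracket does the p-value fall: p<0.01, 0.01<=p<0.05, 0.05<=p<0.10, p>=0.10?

Margins: r₁=11, r₂=11, c₁=15, c₂=7, n=22
p_obs = C(11,5)·C(11,10)/C(22,15); sum pmf over tables with pmf ≤ p_obs
p-value (two-sided) = 0.06347
→ bracket: 0.05<=p<0.10

p-value bracket: 0.05<=p<0.10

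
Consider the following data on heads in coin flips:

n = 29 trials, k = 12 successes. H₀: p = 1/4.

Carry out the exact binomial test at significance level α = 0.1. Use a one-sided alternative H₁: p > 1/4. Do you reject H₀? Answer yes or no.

Exact binomial: n=29, k=12, p₀=1/4=0.2500
P(X≥12) from Σ C(n,i)·p₀^i·(1−p₀)^(n−i)
p-value (one-sided, H₁ greater) = 0.03903
At α=0.1: p < α → reject H₀

reject H₀: yes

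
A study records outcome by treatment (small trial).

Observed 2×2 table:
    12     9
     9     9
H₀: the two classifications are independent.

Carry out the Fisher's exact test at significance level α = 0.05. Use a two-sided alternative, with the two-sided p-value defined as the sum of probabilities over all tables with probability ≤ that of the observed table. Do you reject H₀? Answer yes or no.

Margins: r₁=21, r₂=18, c₁=21, c₂=18, n=39
p_obs = C(21,12)·C(18,9)/C(39,21); sum pmf over tables with pmf ≤ p_obs
p-value (two-sided) = 0.75250
At α=0.05: p ≥ α → fail to reject H₀

reject H₀: no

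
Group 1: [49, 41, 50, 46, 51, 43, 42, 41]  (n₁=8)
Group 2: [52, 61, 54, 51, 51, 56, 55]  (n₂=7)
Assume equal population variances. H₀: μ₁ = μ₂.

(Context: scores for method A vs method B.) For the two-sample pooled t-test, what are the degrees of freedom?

df = n₁ + n₂ − 2 = 8 + 7 − 2 = 13

degrees of freedom = 13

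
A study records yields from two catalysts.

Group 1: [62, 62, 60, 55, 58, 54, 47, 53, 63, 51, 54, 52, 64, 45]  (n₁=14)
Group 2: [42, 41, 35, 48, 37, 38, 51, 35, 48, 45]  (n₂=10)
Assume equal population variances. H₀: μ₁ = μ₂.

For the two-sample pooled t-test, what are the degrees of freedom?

degrees of freedom = 22

df = n₁ + n₂ − 2 = 14 + 10 − 2 = 22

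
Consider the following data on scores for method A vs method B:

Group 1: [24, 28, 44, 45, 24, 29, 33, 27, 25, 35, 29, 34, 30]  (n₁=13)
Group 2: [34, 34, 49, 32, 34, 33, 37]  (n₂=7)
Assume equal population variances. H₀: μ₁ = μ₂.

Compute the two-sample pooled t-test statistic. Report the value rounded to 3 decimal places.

test statistic = -1.579

x̄₁=31.308, s₁=6.836, n₁=13
x̄₂=36.143, s₂=5.872, n₂=7
s_p² = [12·6.836² + 6·5.872²]/18 = 42.6459
SE = √(s_p²·(1/13+1/7)) = 3.0615
t = (31.308−36.143)/3.0615 = -1.5793
df = 18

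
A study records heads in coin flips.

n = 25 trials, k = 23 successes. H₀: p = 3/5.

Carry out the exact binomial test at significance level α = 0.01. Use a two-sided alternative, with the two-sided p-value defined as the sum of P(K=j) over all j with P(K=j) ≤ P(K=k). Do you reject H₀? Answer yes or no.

Exact binomial: n=25, k=23, p₀=3/5=0.6000
P(X=j) = C(n,j)·p₀^j·(1−p₀)^(n−j); p = Σ P(X=j) over j with P(X=j) ≤ P(X=23)
p-value (two-sided) = 0.00071
At α=0.01: p < α → reject H₀

reject H₀: yes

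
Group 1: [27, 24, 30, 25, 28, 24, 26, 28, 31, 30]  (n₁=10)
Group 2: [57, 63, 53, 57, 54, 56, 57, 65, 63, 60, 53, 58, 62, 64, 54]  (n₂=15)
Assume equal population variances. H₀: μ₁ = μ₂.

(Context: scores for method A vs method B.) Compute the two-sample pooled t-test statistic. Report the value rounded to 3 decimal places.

test statistic = -21.104

x̄₁=27.300, s₁=2.541, n₁=10
x̄₂=58.400, s₂=4.154, n₂=15
s_p² = [9·2.541² + 14·4.154²]/23 = 13.0304
SE = √(s_p²·(1/10+1/15)) = 1.4737
t = (27.300−58.400)/1.4737 = -21.1036
df = 23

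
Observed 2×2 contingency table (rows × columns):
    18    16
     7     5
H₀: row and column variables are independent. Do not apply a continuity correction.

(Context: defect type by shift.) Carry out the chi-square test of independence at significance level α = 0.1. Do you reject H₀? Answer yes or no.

Row totals [34, 12], col totals [25, 21], n=46
χ² = (18−18.48)²/18.48 + (16−15.52)²/15.52 + (7−6.52)²/6.52 + (5−5.48)²/5.48 = 0.1039
df = 1
p-value (upper-tail) = 0.74715
At α=0.1: p ≥ α → fail to reject H₀

reject H₀: no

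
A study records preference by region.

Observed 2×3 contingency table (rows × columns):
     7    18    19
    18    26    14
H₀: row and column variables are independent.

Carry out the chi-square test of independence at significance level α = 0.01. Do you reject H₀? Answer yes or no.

Row totals [44, 58], col totals [25, 44, 33], n=102
χ² = (7−10.78)²/10.78 + (18−18.98)²/18.98 + (19−14.24)²/14.24 + (18−14.22)²/14.22 + (26−25.02)²/25.02 + (14−18.76)²/18.76 = 5.2291
df = 2
p-value (upper-tail) = 0.07320
At α=0.01: p ≥ α → fail to reject H₀

reject H₀: no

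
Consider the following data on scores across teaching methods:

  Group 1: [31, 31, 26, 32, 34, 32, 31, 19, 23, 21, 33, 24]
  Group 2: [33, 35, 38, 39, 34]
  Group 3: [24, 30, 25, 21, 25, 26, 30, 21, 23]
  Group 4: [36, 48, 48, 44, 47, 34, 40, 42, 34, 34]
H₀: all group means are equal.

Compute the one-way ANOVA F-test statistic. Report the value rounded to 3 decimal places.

test statistic = 21.364

Group means [28.08, 35.80, 25.00, 40.70], grand mean 31.889
SSB = Σnᵢ(x̄ᵢ−x̄)² = 1453.739; SSW = ΣΣ(x−x̄ᵢ)² = 725.817
MSB = 1453.739/3 = 484.5796; MSW = 725.817/32 = 22.6818
F = MSB/MSW = 21.3643
df = (3, 32)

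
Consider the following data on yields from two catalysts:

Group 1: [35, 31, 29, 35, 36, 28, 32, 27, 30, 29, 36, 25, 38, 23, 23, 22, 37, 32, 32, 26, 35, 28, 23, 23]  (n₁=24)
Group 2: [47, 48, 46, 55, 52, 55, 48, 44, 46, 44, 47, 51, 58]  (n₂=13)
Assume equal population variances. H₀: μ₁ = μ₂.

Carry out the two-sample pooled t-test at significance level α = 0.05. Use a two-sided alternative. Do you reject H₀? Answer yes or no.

x̄₁=29.792, s₁=5.073, n₁=24
x̄₂=49.308, s₂=4.498, n₂=13
s_p² = [23·5.073² + 12·4.498²]/35 = 23.8494
SE = √(s_p²·(1/24+1/13)) = 1.6818
t = (29.792−49.308)/1.6818 = -11.6046
df = 35
p-value (two-sided) = 0.00000
At α=0.05: p < α → reject H₀

reject H₀: yes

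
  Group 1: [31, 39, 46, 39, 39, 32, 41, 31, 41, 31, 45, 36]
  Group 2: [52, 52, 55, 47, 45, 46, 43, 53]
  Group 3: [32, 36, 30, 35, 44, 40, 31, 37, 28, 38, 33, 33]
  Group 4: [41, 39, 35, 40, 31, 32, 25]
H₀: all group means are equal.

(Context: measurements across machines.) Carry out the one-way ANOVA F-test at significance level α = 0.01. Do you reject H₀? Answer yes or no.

Group means [37.58, 49.12, 34.75, 34.71], grand mean 38.564
SSB = Σnᵢ(x̄ᵢ−x̄)² = 1182.120; SSW = ΣΣ(x−x̄ᵢ)² = 881.470
MSB = 1182.120/3 = 394.0398; MSW = 881.470/35 = 25.1849
F = MSB/MSW = 15.6459
df = (3, 35)
p-value (upper-tail) = 0.00000
At α=0.01: p < α → reject H₀

reject H₀: yes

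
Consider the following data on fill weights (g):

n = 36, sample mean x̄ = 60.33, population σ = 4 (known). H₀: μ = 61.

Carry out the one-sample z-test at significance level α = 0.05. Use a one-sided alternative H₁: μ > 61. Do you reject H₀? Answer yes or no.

reject H₀: no

SE = σ/√n = 4/√36 = 0.6667
z = (x̄−μ₀)/SE = (60.33−61)/0.6667 = -1.0050
p-value (one-sided, H₁ greater) = 0.84255
At α=0.05: p ≥ α → fail to reject H₀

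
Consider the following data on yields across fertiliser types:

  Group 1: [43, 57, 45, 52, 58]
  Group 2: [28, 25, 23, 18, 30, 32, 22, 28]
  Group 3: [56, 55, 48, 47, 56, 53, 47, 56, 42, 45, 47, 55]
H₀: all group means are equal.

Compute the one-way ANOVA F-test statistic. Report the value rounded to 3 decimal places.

Group means [51.00, 25.75, 50.58], grand mean 42.720
SSB = Σnᵢ(x̄ᵢ−x̄)² = 3388.623; SSW = ΣΣ(x−x̄ᵢ)² = 618.417
MSB = 3388.623/2 = 1694.3117; MSW = 618.417/22 = 28.1098
F = MSB/MSW = 60.2747
df = (2, 22)

test statistic = 60.275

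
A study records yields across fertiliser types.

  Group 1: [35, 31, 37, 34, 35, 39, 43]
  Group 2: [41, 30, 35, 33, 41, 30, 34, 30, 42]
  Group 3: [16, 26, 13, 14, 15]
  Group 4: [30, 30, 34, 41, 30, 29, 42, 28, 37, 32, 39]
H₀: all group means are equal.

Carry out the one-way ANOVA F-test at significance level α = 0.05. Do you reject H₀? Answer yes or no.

reject H₀: yes

Group means [36.29, 35.11, 16.80, 33.82], grand mean 32.062
SSB = Σnᵢ(x̄ᵢ−x̄)² = 1407.121; SSW = ΣΣ(x−x̄ᵢ)² = 660.754
MSB = 1407.121/3 = 469.0404; MSW = 660.754/28 = 23.5984
F = MSB/MSW = 19.8760
df = (3, 28)
p-value (upper-tail) = 0.00000
At α=0.05: p < α → reject H₀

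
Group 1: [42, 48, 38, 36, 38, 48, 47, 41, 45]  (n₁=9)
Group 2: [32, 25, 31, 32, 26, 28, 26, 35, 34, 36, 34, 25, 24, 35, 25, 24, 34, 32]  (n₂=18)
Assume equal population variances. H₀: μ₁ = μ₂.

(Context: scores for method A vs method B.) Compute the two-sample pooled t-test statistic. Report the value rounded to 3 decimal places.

x̄₁=42.556, s₁=4.640, n₁=9
x̄₂=29.889, s₂=4.404, n₂=18
s_p² = [8·4.640² + 17·4.404²]/25 = 20.0800
SE = √(s_p²·(1/9+1/18)) = 1.8294
t = (42.556−29.889)/1.8294 = 6.9240
df = 25

test statistic = 6.924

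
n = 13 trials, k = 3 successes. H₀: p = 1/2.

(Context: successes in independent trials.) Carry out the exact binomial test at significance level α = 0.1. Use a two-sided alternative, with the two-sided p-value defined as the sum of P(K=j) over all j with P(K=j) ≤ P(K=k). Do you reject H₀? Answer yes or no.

Exact binomial: n=13, k=3, p₀=1/2=0.5000
P(X=j) = C(n,j)·p₀^j·(1−p₀)^(n−j); p = Σ P(X=j) over j with P(X=j) ≤ P(X=3)
p-value (two-sided) = 0.09229
At α=0.1: p < α → reject H₀

reject H₀: yes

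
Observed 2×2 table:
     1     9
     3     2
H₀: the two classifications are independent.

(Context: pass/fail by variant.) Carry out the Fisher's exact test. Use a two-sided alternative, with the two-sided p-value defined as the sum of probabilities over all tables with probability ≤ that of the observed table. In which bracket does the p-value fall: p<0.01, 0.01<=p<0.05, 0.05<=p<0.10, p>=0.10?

Margins: r₁=10, r₂=5, c₁=4, c₂=11, n=15
p_obs = C(10,1)·C(5,3)/C(15,4); sum pmf over tables with pmf ≤ p_obs
p-value (two-sided) = 0.07692
→ bracket: 0.05<=p<0.10

p-value bracket: 0.05<=p<0.10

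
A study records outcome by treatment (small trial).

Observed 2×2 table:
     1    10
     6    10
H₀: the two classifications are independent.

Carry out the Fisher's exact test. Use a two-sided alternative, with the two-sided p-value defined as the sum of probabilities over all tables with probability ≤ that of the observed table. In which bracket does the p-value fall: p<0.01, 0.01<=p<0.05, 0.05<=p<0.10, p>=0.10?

Margins: r₁=11, r₂=16, c₁=7, c₂=20, n=27
p_obs = C(11,1)·C(16,6)/C(27,7); sum pmf over tables with pmf ≤ p_obs
p-value (two-sided) = 0.18320
→ bracket: p>=0.10

p-value bracket: p>=0.10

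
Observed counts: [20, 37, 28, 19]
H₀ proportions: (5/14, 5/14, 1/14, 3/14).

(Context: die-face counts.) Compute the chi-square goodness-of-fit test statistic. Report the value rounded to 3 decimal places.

n = 104; E_i = n·p_i = [37.14, 37.14, 7.43, 22.29]
χ² = (20−37.14)²/37.14 + (37−37.14)²/37.14 + (28−7.43)²/7.43 + (19−22.29)²/22.29 = 65.3641
df = 3

test statistic = 65.364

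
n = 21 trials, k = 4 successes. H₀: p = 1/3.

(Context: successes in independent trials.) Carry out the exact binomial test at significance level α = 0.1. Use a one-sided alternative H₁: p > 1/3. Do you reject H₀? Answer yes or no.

Exact binomial: n=21, k=4, p₀=1/3=0.3333
P(X≥4) from Σ C(n,i)·p₀^i·(1−p₀)^(n−i)
p-value (one-sided, H₁ greater) = 0.95384
At α=0.1: p ≥ α → fail to reject H₀

reject H₀: no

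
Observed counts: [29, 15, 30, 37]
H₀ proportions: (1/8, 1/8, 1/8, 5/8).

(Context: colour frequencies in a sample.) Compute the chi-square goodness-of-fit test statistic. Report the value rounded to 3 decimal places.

n = 111; E_i = n·p_i = [13.88, 13.88, 13.88, 69.38]
χ² = (29−13.88)²/13.88 + (15−13.88)²/13.88 + (30−13.88)²/13.88 + (37−69.38)²/69.38 = 50.4270
df = 3

test statistic = 50.427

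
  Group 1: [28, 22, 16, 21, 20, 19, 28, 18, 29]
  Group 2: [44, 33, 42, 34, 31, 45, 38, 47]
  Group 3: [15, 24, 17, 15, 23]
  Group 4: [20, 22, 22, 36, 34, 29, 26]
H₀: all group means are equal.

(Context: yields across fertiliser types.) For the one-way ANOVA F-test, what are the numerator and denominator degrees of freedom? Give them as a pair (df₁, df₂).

k = 4 groups, N = 29 total
df = (k−1, N−k) = (4−1, 29−4) = (3, 25)

degrees of freedom = [3, 25]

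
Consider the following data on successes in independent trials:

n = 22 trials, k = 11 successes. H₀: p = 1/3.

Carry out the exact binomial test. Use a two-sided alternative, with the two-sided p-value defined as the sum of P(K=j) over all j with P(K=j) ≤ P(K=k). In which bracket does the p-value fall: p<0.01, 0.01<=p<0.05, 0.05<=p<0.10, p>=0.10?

Exact binomial: n=22, k=11, p₀=1/3=0.3333
P(X=j) = C(n,j)·p₀^j·(1−p₀)^(n−j); p = Σ P(X=j) over j with P(X=j) ≤ P(X=11)
p-value (two-sided) = 0.11379
→ bracket: p>=0.10

p-value bracket: p>=0.10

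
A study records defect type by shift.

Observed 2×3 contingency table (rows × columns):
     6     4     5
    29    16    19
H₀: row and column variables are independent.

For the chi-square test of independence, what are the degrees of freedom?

df = (r−1)(c−1) = (2−1)·(3−1) = 2

degrees of freedom = 2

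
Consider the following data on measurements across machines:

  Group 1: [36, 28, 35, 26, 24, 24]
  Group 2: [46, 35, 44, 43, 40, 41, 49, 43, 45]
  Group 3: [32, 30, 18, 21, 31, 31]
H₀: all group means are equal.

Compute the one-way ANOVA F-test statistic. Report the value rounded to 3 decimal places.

test statistic = 22.738

Group means [28.83, 42.89, 27.17], grand mean 34.381
SSB = Σnᵢ(x̄ᵢ−x̄)² = 1148.397; SSW = ΣΣ(x−x̄ᵢ)² = 454.556
MSB = 1148.397/2 = 574.1984; MSW = 454.556/18 = 25.2531
F = MSB/MSW = 22.7378
df = (2, 18)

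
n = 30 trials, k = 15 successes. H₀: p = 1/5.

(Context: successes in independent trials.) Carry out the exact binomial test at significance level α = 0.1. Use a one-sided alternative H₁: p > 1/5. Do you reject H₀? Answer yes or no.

Exact binomial: n=30, k=15, p₀=1/5=0.2000
P(X≥15) from Σ C(n,i)·p₀^i·(1−p₀)^(n−i)
p-value (one-sided, H₁ greater) = 0.00023
At α=0.1: p < α → reject H₀

reject H₀: yes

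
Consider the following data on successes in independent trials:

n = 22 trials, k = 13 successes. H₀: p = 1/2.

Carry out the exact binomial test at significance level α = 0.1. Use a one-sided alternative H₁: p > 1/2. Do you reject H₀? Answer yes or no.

Exact binomial: n=22, k=13, p₀=1/2=0.5000
P(X≥13) from Σ C(n,i)·p₀^i·(1−p₀)^(n−i)
p-value (one-sided, H₁ greater) = 0.26173
At α=0.1: p ≥ α → fail to reject H₀

reject H₀: no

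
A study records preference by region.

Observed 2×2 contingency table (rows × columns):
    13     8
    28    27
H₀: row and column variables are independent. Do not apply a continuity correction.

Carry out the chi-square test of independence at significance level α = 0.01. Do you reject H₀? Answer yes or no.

Row totals [21, 55], col totals [41, 35], n=76
χ² = (13−11.33)²/11.33 + (8−9.67)²/9.67 + (28−29.67)²/29.67 + (27−25.33)²/25.33 = 0.7396
df = 1
p-value (upper-tail) = 0.38979
At α=0.01: p ≥ α → fail to reject H₀

reject H₀: no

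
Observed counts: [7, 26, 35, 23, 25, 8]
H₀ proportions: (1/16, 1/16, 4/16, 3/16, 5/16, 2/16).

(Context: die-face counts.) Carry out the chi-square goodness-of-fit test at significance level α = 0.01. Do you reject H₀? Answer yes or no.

n = 124; E_i = n·p_i = [7.75, 7.75, 31.00, 23.25, 38.75, 15.50]
χ² = (7−7.75)²/7.75 + (26−7.75)²/7.75 + (35−31.00)²/31.00 + (23−23.25)²/23.25 + (25−38.75)²/38.75 + (8−15.50)²/15.50 = 52.0753
df = 5
p-value (upper-tail) = 0.00000
At α=0.01: p < α → reject H₀

reject H₀: yes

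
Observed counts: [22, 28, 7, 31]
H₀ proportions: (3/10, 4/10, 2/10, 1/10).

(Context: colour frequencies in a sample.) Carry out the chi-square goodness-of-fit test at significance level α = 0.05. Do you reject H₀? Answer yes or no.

n = 88; E_i = n·p_i = [26.40, 35.20, 17.60, 8.80]
χ² = (22−26.40)²/26.40 + (28−35.20)²/35.20 + (7−17.60)²/17.60 + (31−8.80)²/8.80 = 64.5947
df = 3
p-value (upper-tail) = 0.00000
At α=0.05: p < α → reject H₀

reject H₀: yes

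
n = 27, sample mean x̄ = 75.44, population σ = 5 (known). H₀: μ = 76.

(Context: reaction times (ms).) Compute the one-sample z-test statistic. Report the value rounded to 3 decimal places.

SE = σ/√n = 5/√27 = 0.9623
z = (x̄−μ₀)/SE = (75.44−76)/0.9623 = -0.5820

test statistic = -0.582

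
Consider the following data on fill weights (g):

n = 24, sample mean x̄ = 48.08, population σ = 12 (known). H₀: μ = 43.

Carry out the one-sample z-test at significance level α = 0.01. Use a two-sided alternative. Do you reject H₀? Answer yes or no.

reject H₀: no

SE = σ/√n = 12/√24 = 2.4495
z = (x̄−μ₀)/SE = (48.08−43)/2.4495 = 2.0739
p-value (two-sided) = 0.03809
At α=0.01: p ≥ α → fail to reject H₀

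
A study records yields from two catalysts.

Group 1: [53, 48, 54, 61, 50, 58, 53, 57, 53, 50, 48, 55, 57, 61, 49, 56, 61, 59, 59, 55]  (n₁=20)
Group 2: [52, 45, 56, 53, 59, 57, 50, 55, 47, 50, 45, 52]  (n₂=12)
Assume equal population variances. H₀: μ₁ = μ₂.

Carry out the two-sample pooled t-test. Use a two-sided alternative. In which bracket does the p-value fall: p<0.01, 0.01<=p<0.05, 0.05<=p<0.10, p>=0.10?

p-value bracket: 0.05<=p<0.10

x̄₁=54.850, s₁=4.320, n₁=20
x̄₂=51.750, s₂=4.575, n₂=12
s_p² = [19·4.320² + 11·4.575²]/30 = 19.4933
SE = √(s_p²·(1/20+1/12)) = 1.6122
t = (54.850−51.750)/1.6122 = 1.9229
df = 30
p-value (two-sided) = 0.06404
→ bracket: 0.05<=p<0.10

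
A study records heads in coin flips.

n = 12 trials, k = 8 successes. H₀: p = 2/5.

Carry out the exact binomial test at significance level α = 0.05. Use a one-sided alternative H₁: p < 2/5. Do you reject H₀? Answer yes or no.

reject H₀: no

Exact binomial: n=12, k=8, p₀=2/5=0.4000
P(X≤8) from Σ C(n,i)·p₀^i·(1−p₀)^(n−i)
p-value (one-sided, H₁ less) = 0.98473
At α=0.05: p ≥ α → fail to reject H₀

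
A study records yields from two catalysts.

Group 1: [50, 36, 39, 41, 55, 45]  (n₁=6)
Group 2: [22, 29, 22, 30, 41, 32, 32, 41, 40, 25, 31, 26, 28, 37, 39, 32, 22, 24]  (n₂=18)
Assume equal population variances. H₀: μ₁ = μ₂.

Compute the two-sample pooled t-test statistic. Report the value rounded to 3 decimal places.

x̄₁=44.333, s₁=7.146, n₁=6
x̄₂=30.722, s₂=6.640, n₂=18
s_p² = [5·7.146² + 17·6.640²]/22 = 45.6793
SE = √(s_p²·(1/6+1/18)) = 3.1861
t = (44.333−30.722)/3.1861 = 4.2721
df = 22

test statistic = 4.272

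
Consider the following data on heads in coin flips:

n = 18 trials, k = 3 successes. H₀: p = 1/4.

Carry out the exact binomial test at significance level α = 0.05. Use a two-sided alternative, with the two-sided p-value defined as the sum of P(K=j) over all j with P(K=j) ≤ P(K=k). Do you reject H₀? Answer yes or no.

reject H₀: no

Exact binomial: n=18, k=3, p₀=1/4=0.2500
P(X=j) = C(n,j)·p₀^j·(1−p₀)^(n−j); p = Σ P(X=j) over j with P(X=j) ≤ P(X=3)
p-value (two-sided) = 0.58824
At α=0.05: p ≥ α → fail to reject H₀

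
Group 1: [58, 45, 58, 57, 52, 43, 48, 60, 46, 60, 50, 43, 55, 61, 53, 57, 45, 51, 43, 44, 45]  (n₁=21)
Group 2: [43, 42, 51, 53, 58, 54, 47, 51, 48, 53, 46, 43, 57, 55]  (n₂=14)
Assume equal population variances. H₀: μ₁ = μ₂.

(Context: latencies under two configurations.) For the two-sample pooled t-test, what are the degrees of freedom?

df = n₁ + n₂ − 2 = 21 + 14 − 2 = 33

degrees of freedom = 33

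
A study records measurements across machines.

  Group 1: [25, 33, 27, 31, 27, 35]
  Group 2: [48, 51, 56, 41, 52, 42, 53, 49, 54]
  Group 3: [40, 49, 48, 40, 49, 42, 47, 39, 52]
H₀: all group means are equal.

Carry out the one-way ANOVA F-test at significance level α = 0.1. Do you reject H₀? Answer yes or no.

Group means [29.67, 49.56, 45.11], grand mean 42.917
SSB = Σnᵢ(x̄ᵢ−x̄)² = 1493.389; SSW = ΣΣ(x−x̄ᵢ)² = 480.444
MSB = 1493.389/2 = 746.6944; MSW = 480.444/21 = 22.8783
F = MSB/MSW = 32.6377
df = (2, 21)
p-value (upper-tail) = 0.00000
At α=0.1: p < α → reject H₀

reject H₀: yes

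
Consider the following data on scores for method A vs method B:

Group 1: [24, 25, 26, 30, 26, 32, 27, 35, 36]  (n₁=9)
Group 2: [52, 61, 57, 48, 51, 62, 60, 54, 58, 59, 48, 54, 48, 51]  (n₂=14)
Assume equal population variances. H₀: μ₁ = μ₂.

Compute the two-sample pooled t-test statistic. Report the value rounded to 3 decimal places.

test statistic = -12.439

x̄₁=29.000, s₁=4.444, n₁=9
x̄₂=54.500, s₂=5.004, n₂=14
s_p² = [8·4.444² + 13·5.004²]/21 = 23.0238
SE = √(s_p²·(1/9+1/14)) = 2.0501
t = (29.000−54.500)/2.0501 = -12.4386
df = 21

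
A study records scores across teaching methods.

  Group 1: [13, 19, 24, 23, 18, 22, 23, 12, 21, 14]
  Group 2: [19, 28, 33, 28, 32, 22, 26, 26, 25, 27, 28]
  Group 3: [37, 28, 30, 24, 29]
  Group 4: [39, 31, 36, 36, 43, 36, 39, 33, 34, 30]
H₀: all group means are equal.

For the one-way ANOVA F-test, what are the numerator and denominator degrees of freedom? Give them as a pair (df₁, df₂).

k = 4 groups, N = 36 total
df = (k−1, N−k) = (4−1, 36−4) = (3, 32)

degrees of freedom = [3, 32]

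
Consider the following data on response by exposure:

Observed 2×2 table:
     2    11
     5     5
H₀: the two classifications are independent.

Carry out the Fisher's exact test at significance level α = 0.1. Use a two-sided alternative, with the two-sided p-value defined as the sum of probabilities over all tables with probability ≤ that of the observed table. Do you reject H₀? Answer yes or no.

Margins: r₁=13, r₂=10, c₁=7, c₂=16, n=23
p_obs = C(13,2)·C(10,5)/C(23,7); sum pmf over tables with pmf ≤ p_obs
p-value (two-sided) = 0.16880
At α=0.1: p ≥ α → fail to reject H₀

reject H₀: no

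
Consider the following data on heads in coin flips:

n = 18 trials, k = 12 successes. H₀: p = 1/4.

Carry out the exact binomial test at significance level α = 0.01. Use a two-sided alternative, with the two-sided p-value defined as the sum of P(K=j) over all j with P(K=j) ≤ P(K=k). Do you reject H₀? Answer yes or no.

reject H₀: yes

Exact binomial: n=18, k=12, p₀=1/4=0.2500
P(X=j) = C(n,j)·p₀^j·(1−p₀)^(n−j); p = Σ P(X=j) over j with P(X=j) ≤ P(X=12)
p-value (two-sided) = 0.00023
At α=0.01: p < α → reject H₀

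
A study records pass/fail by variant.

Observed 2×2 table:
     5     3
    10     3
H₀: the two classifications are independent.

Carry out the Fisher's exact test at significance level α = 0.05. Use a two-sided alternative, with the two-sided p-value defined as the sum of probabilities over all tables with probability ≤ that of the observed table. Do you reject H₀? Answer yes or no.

Margins: r₁=8, r₂=13, c₁=15, c₂=6, n=21
p_obs = C(8,5)·C(13,10)/C(21,15); sum pmf over tables with pmf ≤ p_obs
p-value (two-sided) = 0.63106
At α=0.05: p ≥ α → fail to reject H₀

reject H₀: no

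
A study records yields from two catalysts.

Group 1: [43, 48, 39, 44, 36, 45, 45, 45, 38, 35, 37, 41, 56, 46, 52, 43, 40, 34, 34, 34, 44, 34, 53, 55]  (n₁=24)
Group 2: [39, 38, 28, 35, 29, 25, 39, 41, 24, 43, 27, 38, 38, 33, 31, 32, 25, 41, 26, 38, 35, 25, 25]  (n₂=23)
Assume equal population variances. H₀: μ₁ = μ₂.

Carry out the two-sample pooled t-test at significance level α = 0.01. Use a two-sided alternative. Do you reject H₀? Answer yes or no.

x̄₁=42.542, s₁=6.801, n₁=24
x̄₂=32.826, s₂=6.308, n₂=23
s_p² = [23·6.801² + 22·6.308²]/45 = 43.0947
SE = √(s_p²·(1/24+1/23)) = 1.9155
t = (42.542−32.826)/1.9155 = 5.0720
df = 45
p-value (two-sided) = 0.00001
At α=0.01: p < α → reject H₀

reject H₀: yes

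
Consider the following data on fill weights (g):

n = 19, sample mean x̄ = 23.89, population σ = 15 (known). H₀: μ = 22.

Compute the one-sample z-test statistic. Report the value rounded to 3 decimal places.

test statistic = 0.549

SE = σ/√n = 15/√19 = 3.4412
z = (x̄−μ₀)/SE = (23.89−22)/3.4412 = 0.5492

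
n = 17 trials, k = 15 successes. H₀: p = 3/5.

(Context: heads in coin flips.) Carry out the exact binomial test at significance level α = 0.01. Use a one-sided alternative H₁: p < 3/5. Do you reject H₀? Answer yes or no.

Exact binomial: n=17, k=15, p₀=3/5=0.6000
P(X≤15) from Σ C(n,i)·p₀^i·(1−p₀)^(n−i)
p-value (one-sided, H₁ less) = 0.99791
At α=0.01: p ≥ α → fail to reject H₀

reject H₀: no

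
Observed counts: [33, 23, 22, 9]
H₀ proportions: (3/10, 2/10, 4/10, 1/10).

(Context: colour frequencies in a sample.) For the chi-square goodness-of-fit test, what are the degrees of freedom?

df = k − 1 = 4 − 1 = 3

degrees of freedom = 3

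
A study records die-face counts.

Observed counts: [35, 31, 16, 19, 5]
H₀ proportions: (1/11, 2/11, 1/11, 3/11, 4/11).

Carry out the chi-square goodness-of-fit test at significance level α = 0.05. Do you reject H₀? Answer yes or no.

reject H₀: yes

n = 106; E_i = n·p_i = [9.64, 19.27, 9.64, 28.91, 38.55]
χ² = (35−9.64)²/9.64 + (31−19.27)²/19.27 + (16−9.64)²/9.64 + (19−28.91)²/28.91 + (5−38.55)²/38.55 = 110.6879
df = 4
p-value (upper-tail) = 0.00000
At α=0.05: p < α → reject H₀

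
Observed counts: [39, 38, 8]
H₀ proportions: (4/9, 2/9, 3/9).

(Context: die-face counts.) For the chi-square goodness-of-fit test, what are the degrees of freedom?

df = k − 1 = 3 − 1 = 2

degrees of freedom = 2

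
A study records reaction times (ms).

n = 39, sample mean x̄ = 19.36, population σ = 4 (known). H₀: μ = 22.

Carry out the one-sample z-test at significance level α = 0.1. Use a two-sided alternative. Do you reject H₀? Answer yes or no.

reject H₀: yes

SE = σ/√n = 4/√39 = 0.6405
z = (x̄−μ₀)/SE = (19.36−22)/0.6405 = -4.1217
p-value (two-sided) = 0.00004
At α=0.1: p < α → reject H₀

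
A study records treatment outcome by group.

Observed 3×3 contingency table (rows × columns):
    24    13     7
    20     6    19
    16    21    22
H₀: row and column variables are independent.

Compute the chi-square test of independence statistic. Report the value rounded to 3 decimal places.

test statistic = 15.210

Row totals [44, 45, 59], col totals [60, 40, 48], n=148
χ² = (24−17.84)²/17.84 + (13−11.89)²/11.89 + (7−14.27)²/14.27 + (20−18.24)²/18.24 + (6−12.16)²/12.16 + (19−14.59)²/14.59 + (16−23.92)²/23.92 + (21−15.95)²/15.95 + (22−19.14)²/19.14 = 15.2096
df = 4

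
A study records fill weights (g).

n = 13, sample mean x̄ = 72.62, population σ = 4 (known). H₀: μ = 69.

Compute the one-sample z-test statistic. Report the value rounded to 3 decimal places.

test statistic = 3.263

SE = σ/√n = 4/√13 = 1.1094
z = (x̄−μ₀)/SE = (72.62−69)/1.1094 = 3.2630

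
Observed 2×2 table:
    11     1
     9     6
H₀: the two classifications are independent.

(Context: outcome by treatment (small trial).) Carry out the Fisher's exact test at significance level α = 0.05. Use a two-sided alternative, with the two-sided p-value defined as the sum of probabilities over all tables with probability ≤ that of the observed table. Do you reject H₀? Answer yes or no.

reject H₀: no

Margins: r₁=12, r₂=15, c₁=20, c₂=7, n=27
p_obs = C(12,11)·C(15,9)/C(27,20); sum pmf over tables with pmf ≤ p_obs
p-value (two-sided) = 0.09138
At α=0.05: p ≥ α → fail to reject H₀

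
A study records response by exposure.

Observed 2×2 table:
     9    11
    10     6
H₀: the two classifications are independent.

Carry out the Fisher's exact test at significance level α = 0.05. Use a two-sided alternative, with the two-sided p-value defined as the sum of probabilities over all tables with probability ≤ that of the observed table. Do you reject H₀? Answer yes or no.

reject H₀: no

Margins: r₁=20, r₂=16, c₁=19, c₂=17, n=36
p_obs = C(20,9)·C(16,10)/C(36,19); sum pmf over tables with pmf ≤ p_obs
p-value (two-sided) = 0.33511
At α=0.05: p ≥ α → fail to reject H₀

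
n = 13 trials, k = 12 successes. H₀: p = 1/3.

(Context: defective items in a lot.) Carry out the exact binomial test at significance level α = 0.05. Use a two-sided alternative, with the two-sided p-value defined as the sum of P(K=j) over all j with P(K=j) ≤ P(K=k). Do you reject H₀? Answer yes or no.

reject H₀: yes

Exact binomial: n=13, k=12, p₀=1/3=0.3333
P(X=j) = C(n,j)·p₀^j·(1−p₀)^(n−j); p = Σ P(X=j) over j with P(X=j) ≤ P(X=12)
p-value (two-sided) = 0.00002
At α=0.05: p < α → reject H₀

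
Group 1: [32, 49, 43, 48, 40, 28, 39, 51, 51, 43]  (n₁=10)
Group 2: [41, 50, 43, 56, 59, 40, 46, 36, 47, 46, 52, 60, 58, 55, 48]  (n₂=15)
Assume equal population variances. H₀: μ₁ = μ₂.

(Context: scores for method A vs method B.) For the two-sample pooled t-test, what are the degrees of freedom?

df = n₁ + n₂ − 2 = 10 + 15 − 2 = 23

degrees of freedom = 23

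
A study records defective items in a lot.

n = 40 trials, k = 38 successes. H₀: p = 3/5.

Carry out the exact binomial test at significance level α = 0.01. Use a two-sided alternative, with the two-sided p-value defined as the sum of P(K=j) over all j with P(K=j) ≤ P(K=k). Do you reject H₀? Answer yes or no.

reject H₀: yes

Exact binomial: n=40, k=38, p₀=3/5=0.6000
P(X=j) = C(n,j)·p₀^j·(1−p₀)^(n−j); p = Σ P(X=j) over j with P(X=j) ≤ P(X=38)
p-value (two-sided) = 0.00000
At α=0.01: p < α → reject H₀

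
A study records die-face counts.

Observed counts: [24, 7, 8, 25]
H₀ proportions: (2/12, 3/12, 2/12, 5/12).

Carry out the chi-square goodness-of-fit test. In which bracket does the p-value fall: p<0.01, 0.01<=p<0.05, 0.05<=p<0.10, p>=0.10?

p-value bracket: p<0.01

n = 64; E_i = n·p_i = [10.67, 16.00, 10.67, 26.67]
χ² = (24−10.67)²/10.67 + (7−16.00)²/16.00 + (8−10.67)²/10.67 + (25−26.67)²/26.67 = 22.5000
df = 3
p-value (upper-tail) = 0.00005
→ bracket: p<0.01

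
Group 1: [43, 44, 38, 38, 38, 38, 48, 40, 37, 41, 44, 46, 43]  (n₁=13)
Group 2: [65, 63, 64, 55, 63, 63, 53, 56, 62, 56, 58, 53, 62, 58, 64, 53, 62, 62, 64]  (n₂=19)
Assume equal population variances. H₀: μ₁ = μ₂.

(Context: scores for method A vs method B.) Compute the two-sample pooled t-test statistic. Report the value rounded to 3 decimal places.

test statistic = -12.807

x̄₁=41.385, s₁=3.548, n₁=13
x̄₂=59.789, s₂=4.263, n₂=19
s_p² = [12·3.548² + 18·4.263²]/30 = 15.9412
SE = √(s_p²·(1/13+1/19)) = 1.4371
t = (41.385−59.789)/1.4371 = -12.8070
df = 30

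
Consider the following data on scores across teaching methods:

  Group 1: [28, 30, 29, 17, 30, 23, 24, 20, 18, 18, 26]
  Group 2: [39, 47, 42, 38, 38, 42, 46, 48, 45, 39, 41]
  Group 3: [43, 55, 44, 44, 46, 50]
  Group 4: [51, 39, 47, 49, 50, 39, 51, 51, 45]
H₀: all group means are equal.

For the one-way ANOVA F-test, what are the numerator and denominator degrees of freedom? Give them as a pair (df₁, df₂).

k = 4 groups, N = 37 total
df = (k−1, N−k) = (4−1, 37−4) = (3, 33)

degrees of freedom = [3, 33]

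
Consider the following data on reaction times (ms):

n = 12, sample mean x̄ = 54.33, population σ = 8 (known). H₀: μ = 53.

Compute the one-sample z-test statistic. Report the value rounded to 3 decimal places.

SE = σ/√n = 8/√12 = 2.3094
z = (x̄−μ₀)/SE = (54.33−53)/2.3094 = 0.5759

test statistic = 0.576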